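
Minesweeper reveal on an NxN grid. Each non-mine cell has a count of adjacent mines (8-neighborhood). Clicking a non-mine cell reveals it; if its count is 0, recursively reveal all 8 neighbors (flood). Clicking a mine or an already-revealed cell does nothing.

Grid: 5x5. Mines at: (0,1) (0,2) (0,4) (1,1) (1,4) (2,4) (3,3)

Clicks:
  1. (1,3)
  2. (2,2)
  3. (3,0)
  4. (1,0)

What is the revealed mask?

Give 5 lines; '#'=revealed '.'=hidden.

Click 1 (1,3) count=4: revealed 1 new [(1,3)] -> total=1
Click 2 (2,2) count=2: revealed 1 new [(2,2)] -> total=2
Click 3 (3,0) count=0: revealed 8 new [(2,0) (2,1) (3,0) (3,1) (3,2) (4,0) (4,1) (4,2)] -> total=10
Click 4 (1,0) count=2: revealed 1 new [(1,0)] -> total=11

Answer: .....
#..#.
###..
###..
###..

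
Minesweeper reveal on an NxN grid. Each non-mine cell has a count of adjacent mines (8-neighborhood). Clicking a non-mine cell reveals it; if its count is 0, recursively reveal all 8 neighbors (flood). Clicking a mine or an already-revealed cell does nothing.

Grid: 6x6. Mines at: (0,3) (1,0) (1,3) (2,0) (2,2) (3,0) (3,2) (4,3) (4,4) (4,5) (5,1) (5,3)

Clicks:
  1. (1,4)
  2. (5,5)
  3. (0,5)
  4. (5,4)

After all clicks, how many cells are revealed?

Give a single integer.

Answer: 10

Derivation:
Click 1 (1,4) count=2: revealed 1 new [(1,4)] -> total=1
Click 2 (5,5) count=2: revealed 1 new [(5,5)] -> total=2
Click 3 (0,5) count=0: revealed 7 new [(0,4) (0,5) (1,5) (2,4) (2,5) (3,4) (3,5)] -> total=9
Click 4 (5,4) count=4: revealed 1 new [(5,4)] -> total=10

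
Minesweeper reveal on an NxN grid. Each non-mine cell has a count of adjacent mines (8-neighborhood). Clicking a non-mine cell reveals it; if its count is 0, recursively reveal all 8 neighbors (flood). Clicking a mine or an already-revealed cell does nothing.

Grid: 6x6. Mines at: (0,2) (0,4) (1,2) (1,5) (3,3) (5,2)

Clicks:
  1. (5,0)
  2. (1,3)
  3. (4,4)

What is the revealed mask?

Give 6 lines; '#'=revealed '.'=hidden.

Answer: ##....
##.#..
###...
###...
###.#.
##....

Derivation:
Click 1 (5,0) count=0: revealed 15 new [(0,0) (0,1) (1,0) (1,1) (2,0) (2,1) (2,2) (3,0) (3,1) (3,2) (4,0) (4,1) (4,2) (5,0) (5,1)] -> total=15
Click 2 (1,3) count=3: revealed 1 new [(1,3)] -> total=16
Click 3 (4,4) count=1: revealed 1 new [(4,4)] -> total=17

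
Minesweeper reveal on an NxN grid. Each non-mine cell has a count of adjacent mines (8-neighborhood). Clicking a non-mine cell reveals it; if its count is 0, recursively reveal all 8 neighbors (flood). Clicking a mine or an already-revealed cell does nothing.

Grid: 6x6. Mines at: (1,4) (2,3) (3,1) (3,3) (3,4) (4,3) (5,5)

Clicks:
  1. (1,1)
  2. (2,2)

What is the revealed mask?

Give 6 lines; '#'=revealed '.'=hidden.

Click 1 (1,1) count=0: revealed 11 new [(0,0) (0,1) (0,2) (0,3) (1,0) (1,1) (1,2) (1,3) (2,0) (2,1) (2,2)] -> total=11
Click 2 (2,2) count=3: revealed 0 new [(none)] -> total=11

Answer: ####..
####..
###...
......
......
......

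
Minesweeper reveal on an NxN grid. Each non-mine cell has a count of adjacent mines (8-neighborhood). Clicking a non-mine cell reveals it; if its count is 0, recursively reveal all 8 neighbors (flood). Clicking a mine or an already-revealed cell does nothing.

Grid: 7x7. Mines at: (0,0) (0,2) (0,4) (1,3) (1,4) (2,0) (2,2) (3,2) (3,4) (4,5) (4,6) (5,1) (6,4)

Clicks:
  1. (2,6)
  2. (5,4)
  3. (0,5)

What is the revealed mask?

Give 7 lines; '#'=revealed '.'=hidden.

Answer: .....##
.....##
.....##
.....##
.......
....#..
.......

Derivation:
Click 1 (2,6) count=0: revealed 8 new [(0,5) (0,6) (1,5) (1,6) (2,5) (2,6) (3,5) (3,6)] -> total=8
Click 2 (5,4) count=2: revealed 1 new [(5,4)] -> total=9
Click 3 (0,5) count=2: revealed 0 new [(none)] -> total=9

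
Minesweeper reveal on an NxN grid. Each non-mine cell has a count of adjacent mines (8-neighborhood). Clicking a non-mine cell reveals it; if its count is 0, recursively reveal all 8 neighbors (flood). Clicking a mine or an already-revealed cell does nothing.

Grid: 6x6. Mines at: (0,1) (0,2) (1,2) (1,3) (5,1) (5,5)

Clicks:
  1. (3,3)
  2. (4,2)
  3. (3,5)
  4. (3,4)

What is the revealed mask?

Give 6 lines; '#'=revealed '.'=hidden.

Click 1 (3,3) count=0: revealed 27 new [(0,4) (0,5) (1,0) (1,1) (1,4) (1,5) (2,0) (2,1) (2,2) (2,3) (2,4) (2,5) (3,0) (3,1) (3,2) (3,3) (3,4) (3,5) (4,0) (4,1) (4,2) (4,3) (4,4) (4,5) (5,2) (5,3) (5,4)] -> total=27
Click 2 (4,2) count=1: revealed 0 new [(none)] -> total=27
Click 3 (3,5) count=0: revealed 0 new [(none)] -> total=27
Click 4 (3,4) count=0: revealed 0 new [(none)] -> total=27

Answer: ....##
##..##
######
######
######
..###.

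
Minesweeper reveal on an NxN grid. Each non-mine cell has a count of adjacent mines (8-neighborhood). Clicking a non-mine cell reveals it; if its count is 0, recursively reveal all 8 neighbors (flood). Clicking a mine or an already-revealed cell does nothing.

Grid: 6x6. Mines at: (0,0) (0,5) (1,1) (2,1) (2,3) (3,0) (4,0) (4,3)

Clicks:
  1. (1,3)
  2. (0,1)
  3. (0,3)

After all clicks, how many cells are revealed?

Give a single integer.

Answer: 7

Derivation:
Click 1 (1,3) count=1: revealed 1 new [(1,3)] -> total=1
Click 2 (0,1) count=2: revealed 1 new [(0,1)] -> total=2
Click 3 (0,3) count=0: revealed 5 new [(0,2) (0,3) (0,4) (1,2) (1,4)] -> total=7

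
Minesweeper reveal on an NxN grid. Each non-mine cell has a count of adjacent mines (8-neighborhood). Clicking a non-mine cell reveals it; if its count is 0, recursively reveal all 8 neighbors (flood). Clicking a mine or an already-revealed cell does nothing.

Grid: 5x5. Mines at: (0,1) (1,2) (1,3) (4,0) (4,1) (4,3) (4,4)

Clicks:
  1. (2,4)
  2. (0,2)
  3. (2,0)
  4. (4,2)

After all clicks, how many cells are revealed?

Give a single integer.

Click 1 (2,4) count=1: revealed 1 new [(2,4)] -> total=1
Click 2 (0,2) count=3: revealed 1 new [(0,2)] -> total=2
Click 3 (2,0) count=0: revealed 6 new [(1,0) (1,1) (2,0) (2,1) (3,0) (3,1)] -> total=8
Click 4 (4,2) count=2: revealed 1 new [(4,2)] -> total=9

Answer: 9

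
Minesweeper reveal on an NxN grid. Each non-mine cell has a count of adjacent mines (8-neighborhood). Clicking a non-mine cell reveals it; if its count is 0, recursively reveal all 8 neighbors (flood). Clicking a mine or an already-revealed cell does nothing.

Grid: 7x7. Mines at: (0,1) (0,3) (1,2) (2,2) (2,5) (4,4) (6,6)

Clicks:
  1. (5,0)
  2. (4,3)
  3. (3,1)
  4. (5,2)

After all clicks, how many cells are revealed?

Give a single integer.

Click 1 (5,0) count=0: revealed 24 new [(1,0) (1,1) (2,0) (2,1) (3,0) (3,1) (3,2) (3,3) (4,0) (4,1) (4,2) (4,3) (5,0) (5,1) (5,2) (5,3) (5,4) (5,5) (6,0) (6,1) (6,2) (6,3) (6,4) (6,5)] -> total=24
Click 2 (4,3) count=1: revealed 0 new [(none)] -> total=24
Click 3 (3,1) count=1: revealed 0 new [(none)] -> total=24
Click 4 (5,2) count=0: revealed 0 new [(none)] -> total=24

Answer: 24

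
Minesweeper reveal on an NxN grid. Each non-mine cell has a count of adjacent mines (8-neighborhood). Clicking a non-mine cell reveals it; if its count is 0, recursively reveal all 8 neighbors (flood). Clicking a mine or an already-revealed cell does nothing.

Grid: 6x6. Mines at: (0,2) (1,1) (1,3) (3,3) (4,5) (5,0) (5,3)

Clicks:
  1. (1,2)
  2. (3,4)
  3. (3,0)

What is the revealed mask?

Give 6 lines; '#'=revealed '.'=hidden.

Click 1 (1,2) count=3: revealed 1 new [(1,2)] -> total=1
Click 2 (3,4) count=2: revealed 1 new [(3,4)] -> total=2
Click 3 (3,0) count=0: revealed 9 new [(2,0) (2,1) (2,2) (3,0) (3,1) (3,2) (4,0) (4,1) (4,2)] -> total=11

Answer: ......
..#...
###...
###.#.
###...
......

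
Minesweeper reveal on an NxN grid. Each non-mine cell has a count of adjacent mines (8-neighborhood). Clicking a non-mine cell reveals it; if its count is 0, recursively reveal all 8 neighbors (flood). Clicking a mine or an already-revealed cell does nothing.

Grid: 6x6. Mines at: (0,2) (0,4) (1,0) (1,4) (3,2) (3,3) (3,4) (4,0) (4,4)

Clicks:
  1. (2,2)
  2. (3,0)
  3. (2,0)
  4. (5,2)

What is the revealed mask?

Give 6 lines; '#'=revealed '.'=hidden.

Click 1 (2,2) count=2: revealed 1 new [(2,2)] -> total=1
Click 2 (3,0) count=1: revealed 1 new [(3,0)] -> total=2
Click 3 (2,0) count=1: revealed 1 new [(2,0)] -> total=3
Click 4 (5,2) count=0: revealed 6 new [(4,1) (4,2) (4,3) (5,1) (5,2) (5,3)] -> total=9

Answer: ......
......
#.#...
#.....
.###..
.###..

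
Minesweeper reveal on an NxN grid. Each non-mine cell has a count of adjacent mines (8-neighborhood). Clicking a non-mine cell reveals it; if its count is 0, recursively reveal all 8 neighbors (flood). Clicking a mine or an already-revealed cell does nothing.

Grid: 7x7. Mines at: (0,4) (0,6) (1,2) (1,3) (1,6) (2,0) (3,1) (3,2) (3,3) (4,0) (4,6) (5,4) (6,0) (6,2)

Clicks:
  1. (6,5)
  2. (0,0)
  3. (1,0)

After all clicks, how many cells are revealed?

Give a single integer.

Answer: 5

Derivation:
Click 1 (6,5) count=1: revealed 1 new [(6,5)] -> total=1
Click 2 (0,0) count=0: revealed 4 new [(0,0) (0,1) (1,0) (1,1)] -> total=5
Click 3 (1,0) count=1: revealed 0 new [(none)] -> total=5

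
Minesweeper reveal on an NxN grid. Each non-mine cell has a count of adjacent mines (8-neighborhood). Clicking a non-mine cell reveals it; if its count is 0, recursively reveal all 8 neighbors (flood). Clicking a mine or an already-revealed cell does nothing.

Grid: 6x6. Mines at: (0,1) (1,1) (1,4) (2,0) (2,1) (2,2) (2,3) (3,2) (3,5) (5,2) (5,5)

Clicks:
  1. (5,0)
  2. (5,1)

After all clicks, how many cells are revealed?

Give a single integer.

Click 1 (5,0) count=0: revealed 6 new [(3,0) (3,1) (4,0) (4,1) (5,0) (5,1)] -> total=6
Click 2 (5,1) count=1: revealed 0 new [(none)] -> total=6

Answer: 6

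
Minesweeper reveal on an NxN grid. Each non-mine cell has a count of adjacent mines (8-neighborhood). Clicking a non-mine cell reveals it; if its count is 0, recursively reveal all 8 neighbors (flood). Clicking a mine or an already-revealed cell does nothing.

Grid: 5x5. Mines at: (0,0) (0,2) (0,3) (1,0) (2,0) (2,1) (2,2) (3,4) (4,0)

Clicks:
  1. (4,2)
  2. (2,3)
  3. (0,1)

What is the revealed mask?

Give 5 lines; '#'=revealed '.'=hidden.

Answer: .#...
.....
...#.
.###.
.###.

Derivation:
Click 1 (4,2) count=0: revealed 6 new [(3,1) (3,2) (3,3) (4,1) (4,2) (4,3)] -> total=6
Click 2 (2,3) count=2: revealed 1 new [(2,3)] -> total=7
Click 3 (0,1) count=3: revealed 1 new [(0,1)] -> total=8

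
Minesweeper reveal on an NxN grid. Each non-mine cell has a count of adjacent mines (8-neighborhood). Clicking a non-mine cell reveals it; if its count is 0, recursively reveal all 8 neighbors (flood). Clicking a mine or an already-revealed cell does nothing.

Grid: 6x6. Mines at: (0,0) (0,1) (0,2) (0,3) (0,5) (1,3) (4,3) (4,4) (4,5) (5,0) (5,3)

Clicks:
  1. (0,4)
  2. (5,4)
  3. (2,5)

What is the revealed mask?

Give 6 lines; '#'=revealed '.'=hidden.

Answer: ....#.
....##
....##
....##
......
....#.

Derivation:
Click 1 (0,4) count=3: revealed 1 new [(0,4)] -> total=1
Click 2 (5,4) count=4: revealed 1 new [(5,4)] -> total=2
Click 3 (2,5) count=0: revealed 6 new [(1,4) (1,5) (2,4) (2,5) (3,4) (3,5)] -> total=8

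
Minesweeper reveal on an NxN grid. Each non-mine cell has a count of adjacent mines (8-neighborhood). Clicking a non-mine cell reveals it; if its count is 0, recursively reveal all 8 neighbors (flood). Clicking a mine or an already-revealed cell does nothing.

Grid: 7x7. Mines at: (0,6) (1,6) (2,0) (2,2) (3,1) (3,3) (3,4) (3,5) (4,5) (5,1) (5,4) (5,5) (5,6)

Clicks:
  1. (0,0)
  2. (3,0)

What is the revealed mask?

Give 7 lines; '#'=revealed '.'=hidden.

Click 1 (0,0) count=0: revealed 15 new [(0,0) (0,1) (0,2) (0,3) (0,4) (0,5) (1,0) (1,1) (1,2) (1,3) (1,4) (1,5) (2,3) (2,4) (2,5)] -> total=15
Click 2 (3,0) count=2: revealed 1 new [(3,0)] -> total=16

Answer: ######.
######.
...###.
#......
.......
.......
.......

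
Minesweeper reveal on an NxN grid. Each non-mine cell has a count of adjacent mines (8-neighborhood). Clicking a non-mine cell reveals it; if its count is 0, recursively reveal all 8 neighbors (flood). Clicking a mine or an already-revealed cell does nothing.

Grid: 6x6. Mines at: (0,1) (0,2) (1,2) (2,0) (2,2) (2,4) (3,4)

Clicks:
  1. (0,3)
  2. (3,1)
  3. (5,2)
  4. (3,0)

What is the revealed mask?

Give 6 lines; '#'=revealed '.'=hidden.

Click 1 (0,3) count=2: revealed 1 new [(0,3)] -> total=1
Click 2 (3,1) count=2: revealed 1 new [(3,1)] -> total=2
Click 3 (5,2) count=0: revealed 15 new [(3,0) (3,2) (3,3) (4,0) (4,1) (4,2) (4,3) (4,4) (4,5) (5,0) (5,1) (5,2) (5,3) (5,4) (5,5)] -> total=17
Click 4 (3,0) count=1: revealed 0 new [(none)] -> total=17

Answer: ...#..
......
......
####..
######
######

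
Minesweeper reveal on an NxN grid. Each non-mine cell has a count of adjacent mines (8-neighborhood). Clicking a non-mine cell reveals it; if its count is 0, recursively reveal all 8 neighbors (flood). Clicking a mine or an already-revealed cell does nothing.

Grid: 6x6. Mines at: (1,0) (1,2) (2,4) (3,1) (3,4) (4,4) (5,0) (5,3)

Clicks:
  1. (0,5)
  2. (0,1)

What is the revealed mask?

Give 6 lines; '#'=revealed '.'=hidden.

Answer: .#.###
...###
......
......
......
......

Derivation:
Click 1 (0,5) count=0: revealed 6 new [(0,3) (0,4) (0,5) (1,3) (1,4) (1,5)] -> total=6
Click 2 (0,1) count=2: revealed 1 new [(0,1)] -> total=7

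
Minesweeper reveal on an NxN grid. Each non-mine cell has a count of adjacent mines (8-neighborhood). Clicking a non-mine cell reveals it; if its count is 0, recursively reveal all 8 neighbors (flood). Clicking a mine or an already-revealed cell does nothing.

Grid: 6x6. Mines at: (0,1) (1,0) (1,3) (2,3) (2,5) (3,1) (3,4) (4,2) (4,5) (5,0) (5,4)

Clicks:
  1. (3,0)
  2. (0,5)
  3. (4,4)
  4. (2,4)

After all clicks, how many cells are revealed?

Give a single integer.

Answer: 7

Derivation:
Click 1 (3,0) count=1: revealed 1 new [(3,0)] -> total=1
Click 2 (0,5) count=0: revealed 4 new [(0,4) (0,5) (1,4) (1,5)] -> total=5
Click 3 (4,4) count=3: revealed 1 new [(4,4)] -> total=6
Click 4 (2,4) count=4: revealed 1 new [(2,4)] -> total=7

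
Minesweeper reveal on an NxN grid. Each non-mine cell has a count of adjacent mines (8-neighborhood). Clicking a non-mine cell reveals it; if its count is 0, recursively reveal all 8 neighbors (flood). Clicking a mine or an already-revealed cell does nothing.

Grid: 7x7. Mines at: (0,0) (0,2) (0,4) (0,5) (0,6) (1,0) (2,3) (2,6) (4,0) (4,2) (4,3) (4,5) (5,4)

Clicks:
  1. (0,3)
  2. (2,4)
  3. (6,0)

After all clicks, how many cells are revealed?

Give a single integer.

Click 1 (0,3) count=2: revealed 1 new [(0,3)] -> total=1
Click 2 (2,4) count=1: revealed 1 new [(2,4)] -> total=2
Click 3 (6,0) count=0: revealed 8 new [(5,0) (5,1) (5,2) (5,3) (6,0) (6,1) (6,2) (6,3)] -> total=10

Answer: 10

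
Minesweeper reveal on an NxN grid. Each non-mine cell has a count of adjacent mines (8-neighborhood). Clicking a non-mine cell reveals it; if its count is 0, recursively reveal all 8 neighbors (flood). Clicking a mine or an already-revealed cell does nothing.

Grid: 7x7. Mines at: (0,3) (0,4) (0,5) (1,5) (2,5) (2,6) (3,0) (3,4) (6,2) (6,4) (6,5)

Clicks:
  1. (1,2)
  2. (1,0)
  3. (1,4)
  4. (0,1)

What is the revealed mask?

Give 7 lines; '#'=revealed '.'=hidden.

Click 1 (1,2) count=1: revealed 1 new [(1,2)] -> total=1
Click 2 (1,0) count=0: revealed 19 new [(0,0) (0,1) (0,2) (1,0) (1,1) (1,3) (2,0) (2,1) (2,2) (2,3) (3,1) (3,2) (3,3) (4,1) (4,2) (4,3) (5,1) (5,2) (5,3)] -> total=20
Click 3 (1,4) count=5: revealed 1 new [(1,4)] -> total=21
Click 4 (0,1) count=0: revealed 0 new [(none)] -> total=21

Answer: ###....
#####..
####...
.###...
.###...
.###...
.......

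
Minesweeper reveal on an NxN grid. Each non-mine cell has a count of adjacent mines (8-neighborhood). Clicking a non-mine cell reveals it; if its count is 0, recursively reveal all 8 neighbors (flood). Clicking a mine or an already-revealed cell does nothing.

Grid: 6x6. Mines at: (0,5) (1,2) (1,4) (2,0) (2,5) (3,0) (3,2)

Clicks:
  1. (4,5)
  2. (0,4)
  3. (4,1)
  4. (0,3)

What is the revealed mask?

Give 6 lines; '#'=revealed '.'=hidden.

Click 1 (4,5) count=0: revealed 15 new [(3,3) (3,4) (3,5) (4,0) (4,1) (4,2) (4,3) (4,4) (4,5) (5,0) (5,1) (5,2) (5,3) (5,4) (5,5)] -> total=15
Click 2 (0,4) count=2: revealed 1 new [(0,4)] -> total=16
Click 3 (4,1) count=2: revealed 0 new [(none)] -> total=16
Click 4 (0,3) count=2: revealed 1 new [(0,3)] -> total=17

Answer: ...##.
......
......
...###
######
######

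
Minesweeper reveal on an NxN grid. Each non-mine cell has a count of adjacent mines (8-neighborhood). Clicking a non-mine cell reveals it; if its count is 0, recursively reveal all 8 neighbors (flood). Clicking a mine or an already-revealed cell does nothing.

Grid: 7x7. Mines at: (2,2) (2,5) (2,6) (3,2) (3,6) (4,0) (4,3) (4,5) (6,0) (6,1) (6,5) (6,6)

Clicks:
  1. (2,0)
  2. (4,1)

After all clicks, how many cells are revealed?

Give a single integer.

Click 1 (2,0) count=0: revealed 18 new [(0,0) (0,1) (0,2) (0,3) (0,4) (0,5) (0,6) (1,0) (1,1) (1,2) (1,3) (1,4) (1,5) (1,6) (2,0) (2,1) (3,0) (3,1)] -> total=18
Click 2 (4,1) count=2: revealed 1 new [(4,1)] -> total=19

Answer: 19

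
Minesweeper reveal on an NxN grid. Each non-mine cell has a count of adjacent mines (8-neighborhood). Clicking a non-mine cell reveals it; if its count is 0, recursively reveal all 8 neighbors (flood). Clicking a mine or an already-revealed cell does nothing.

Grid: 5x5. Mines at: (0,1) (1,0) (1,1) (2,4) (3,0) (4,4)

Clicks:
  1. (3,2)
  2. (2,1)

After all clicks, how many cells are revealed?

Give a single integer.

Answer: 9

Derivation:
Click 1 (3,2) count=0: revealed 9 new [(2,1) (2,2) (2,3) (3,1) (3,2) (3,3) (4,1) (4,2) (4,3)] -> total=9
Click 2 (2,1) count=3: revealed 0 new [(none)] -> total=9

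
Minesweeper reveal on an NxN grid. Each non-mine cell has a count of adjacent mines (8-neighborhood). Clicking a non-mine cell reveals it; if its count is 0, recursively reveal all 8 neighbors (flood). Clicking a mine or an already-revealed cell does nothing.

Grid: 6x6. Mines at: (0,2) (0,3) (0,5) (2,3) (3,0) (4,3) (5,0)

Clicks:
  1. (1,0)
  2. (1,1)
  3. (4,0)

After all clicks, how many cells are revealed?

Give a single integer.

Click 1 (1,0) count=0: revealed 6 new [(0,0) (0,1) (1,0) (1,1) (2,0) (2,1)] -> total=6
Click 2 (1,1) count=1: revealed 0 new [(none)] -> total=6
Click 3 (4,0) count=2: revealed 1 new [(4,0)] -> total=7

Answer: 7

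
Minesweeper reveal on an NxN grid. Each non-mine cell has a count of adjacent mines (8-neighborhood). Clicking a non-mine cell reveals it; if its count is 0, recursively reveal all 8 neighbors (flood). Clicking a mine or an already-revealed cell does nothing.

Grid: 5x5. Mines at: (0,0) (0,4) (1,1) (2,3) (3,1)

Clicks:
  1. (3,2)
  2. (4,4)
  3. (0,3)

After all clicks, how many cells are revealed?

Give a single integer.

Answer: 7

Derivation:
Click 1 (3,2) count=2: revealed 1 new [(3,2)] -> total=1
Click 2 (4,4) count=0: revealed 5 new [(3,3) (3,4) (4,2) (4,3) (4,4)] -> total=6
Click 3 (0,3) count=1: revealed 1 new [(0,3)] -> total=7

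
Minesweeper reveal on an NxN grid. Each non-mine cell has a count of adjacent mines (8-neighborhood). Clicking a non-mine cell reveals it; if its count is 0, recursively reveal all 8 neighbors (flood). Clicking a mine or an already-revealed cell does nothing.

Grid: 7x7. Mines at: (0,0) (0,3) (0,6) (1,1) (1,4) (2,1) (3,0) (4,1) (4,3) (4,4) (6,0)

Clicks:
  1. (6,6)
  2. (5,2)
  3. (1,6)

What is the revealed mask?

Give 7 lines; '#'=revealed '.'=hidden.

Answer: .......
.....##
.....##
.....##
.....##
.######
.######

Derivation:
Click 1 (6,6) count=0: revealed 20 new [(1,5) (1,6) (2,5) (2,6) (3,5) (3,6) (4,5) (4,6) (5,1) (5,2) (5,3) (5,4) (5,5) (5,6) (6,1) (6,2) (6,3) (6,4) (6,5) (6,6)] -> total=20
Click 2 (5,2) count=2: revealed 0 new [(none)] -> total=20
Click 3 (1,6) count=1: revealed 0 new [(none)] -> total=20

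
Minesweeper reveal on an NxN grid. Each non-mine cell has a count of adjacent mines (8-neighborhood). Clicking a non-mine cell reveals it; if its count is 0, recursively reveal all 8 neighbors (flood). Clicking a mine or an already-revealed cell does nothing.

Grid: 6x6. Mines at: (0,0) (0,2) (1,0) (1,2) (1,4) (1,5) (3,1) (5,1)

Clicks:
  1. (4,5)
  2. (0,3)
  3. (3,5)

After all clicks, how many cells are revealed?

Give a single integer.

Click 1 (4,5) count=0: revealed 16 new [(2,2) (2,3) (2,4) (2,5) (3,2) (3,3) (3,4) (3,5) (4,2) (4,3) (4,4) (4,5) (5,2) (5,3) (5,4) (5,5)] -> total=16
Click 2 (0,3) count=3: revealed 1 new [(0,3)] -> total=17
Click 3 (3,5) count=0: revealed 0 new [(none)] -> total=17

Answer: 17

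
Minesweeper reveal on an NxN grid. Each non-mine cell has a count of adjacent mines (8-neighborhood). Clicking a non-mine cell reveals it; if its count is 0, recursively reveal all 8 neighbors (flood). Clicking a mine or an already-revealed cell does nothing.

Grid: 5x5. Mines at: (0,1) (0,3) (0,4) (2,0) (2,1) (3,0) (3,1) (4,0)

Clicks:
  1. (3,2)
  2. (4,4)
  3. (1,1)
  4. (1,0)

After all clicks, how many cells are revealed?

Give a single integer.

Answer: 14

Derivation:
Click 1 (3,2) count=2: revealed 1 new [(3,2)] -> total=1
Click 2 (4,4) count=0: revealed 11 new [(1,2) (1,3) (1,4) (2,2) (2,3) (2,4) (3,3) (3,4) (4,2) (4,3) (4,4)] -> total=12
Click 3 (1,1) count=3: revealed 1 new [(1,1)] -> total=13
Click 4 (1,0) count=3: revealed 1 new [(1,0)] -> total=14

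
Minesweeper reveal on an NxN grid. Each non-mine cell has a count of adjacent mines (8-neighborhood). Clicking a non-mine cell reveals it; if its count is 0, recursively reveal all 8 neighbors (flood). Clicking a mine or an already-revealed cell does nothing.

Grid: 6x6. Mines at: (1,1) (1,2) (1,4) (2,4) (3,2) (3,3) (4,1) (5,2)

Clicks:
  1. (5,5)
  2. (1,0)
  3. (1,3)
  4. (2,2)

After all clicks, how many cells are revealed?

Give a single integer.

Answer: 11

Derivation:
Click 1 (5,5) count=0: revealed 8 new [(3,4) (3,5) (4,3) (4,4) (4,5) (5,3) (5,4) (5,5)] -> total=8
Click 2 (1,0) count=1: revealed 1 new [(1,0)] -> total=9
Click 3 (1,3) count=3: revealed 1 new [(1,3)] -> total=10
Click 4 (2,2) count=4: revealed 1 new [(2,2)] -> total=11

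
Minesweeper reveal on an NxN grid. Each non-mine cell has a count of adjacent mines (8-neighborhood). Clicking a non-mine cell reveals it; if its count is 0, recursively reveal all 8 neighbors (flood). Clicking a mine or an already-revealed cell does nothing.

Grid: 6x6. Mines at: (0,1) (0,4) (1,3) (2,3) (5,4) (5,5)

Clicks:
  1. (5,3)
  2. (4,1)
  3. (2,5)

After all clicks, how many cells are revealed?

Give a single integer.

Answer: 26

Derivation:
Click 1 (5,3) count=1: revealed 1 new [(5,3)] -> total=1
Click 2 (4,1) count=0: revealed 17 new [(1,0) (1,1) (1,2) (2,0) (2,1) (2,2) (3,0) (3,1) (3,2) (3,3) (4,0) (4,1) (4,2) (4,3) (5,0) (5,1) (5,2)] -> total=18
Click 3 (2,5) count=0: revealed 8 new [(1,4) (1,5) (2,4) (2,5) (3,4) (3,5) (4,4) (4,5)] -> total=26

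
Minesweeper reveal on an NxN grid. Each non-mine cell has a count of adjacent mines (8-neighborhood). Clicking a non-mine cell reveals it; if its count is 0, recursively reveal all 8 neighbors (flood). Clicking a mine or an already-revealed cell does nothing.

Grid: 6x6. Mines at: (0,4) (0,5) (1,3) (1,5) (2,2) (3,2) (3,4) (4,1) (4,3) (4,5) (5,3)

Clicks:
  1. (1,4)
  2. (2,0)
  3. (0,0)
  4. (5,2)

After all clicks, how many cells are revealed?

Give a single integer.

Click 1 (1,4) count=4: revealed 1 new [(1,4)] -> total=1
Click 2 (2,0) count=0: revealed 10 new [(0,0) (0,1) (0,2) (1,0) (1,1) (1,2) (2,0) (2,1) (3,0) (3,1)] -> total=11
Click 3 (0,0) count=0: revealed 0 new [(none)] -> total=11
Click 4 (5,2) count=3: revealed 1 new [(5,2)] -> total=12

Answer: 12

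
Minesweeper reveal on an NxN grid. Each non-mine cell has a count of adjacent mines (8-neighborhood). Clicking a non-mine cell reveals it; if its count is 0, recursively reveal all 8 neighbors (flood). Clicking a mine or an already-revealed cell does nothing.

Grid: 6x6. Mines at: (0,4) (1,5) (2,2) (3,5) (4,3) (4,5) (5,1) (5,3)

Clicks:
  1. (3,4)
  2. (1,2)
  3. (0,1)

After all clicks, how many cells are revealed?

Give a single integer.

Click 1 (3,4) count=3: revealed 1 new [(3,4)] -> total=1
Click 2 (1,2) count=1: revealed 1 new [(1,2)] -> total=2
Click 3 (0,1) count=0: revealed 13 new [(0,0) (0,1) (0,2) (0,3) (1,0) (1,1) (1,3) (2,0) (2,1) (3,0) (3,1) (4,0) (4,1)] -> total=15

Answer: 15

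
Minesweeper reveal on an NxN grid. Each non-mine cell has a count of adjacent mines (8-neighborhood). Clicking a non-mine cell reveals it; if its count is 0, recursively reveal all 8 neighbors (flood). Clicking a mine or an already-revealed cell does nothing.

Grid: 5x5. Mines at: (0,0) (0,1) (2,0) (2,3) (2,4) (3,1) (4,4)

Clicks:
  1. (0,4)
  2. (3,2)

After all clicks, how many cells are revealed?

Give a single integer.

Answer: 7

Derivation:
Click 1 (0,4) count=0: revealed 6 new [(0,2) (0,3) (0,4) (1,2) (1,3) (1,4)] -> total=6
Click 2 (3,2) count=2: revealed 1 new [(3,2)] -> total=7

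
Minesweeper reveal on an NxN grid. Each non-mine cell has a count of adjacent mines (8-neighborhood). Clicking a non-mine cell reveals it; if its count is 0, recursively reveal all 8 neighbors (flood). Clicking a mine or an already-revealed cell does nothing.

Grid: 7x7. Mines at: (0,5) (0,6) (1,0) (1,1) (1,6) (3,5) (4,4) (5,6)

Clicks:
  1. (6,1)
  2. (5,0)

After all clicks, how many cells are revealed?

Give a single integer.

Click 1 (6,1) count=0: revealed 32 new [(0,2) (0,3) (0,4) (1,2) (1,3) (1,4) (2,0) (2,1) (2,2) (2,3) (2,4) (3,0) (3,1) (3,2) (3,3) (3,4) (4,0) (4,1) (4,2) (4,3) (5,0) (5,1) (5,2) (5,3) (5,4) (5,5) (6,0) (6,1) (6,2) (6,3) (6,4) (6,5)] -> total=32
Click 2 (5,0) count=0: revealed 0 new [(none)] -> total=32

Answer: 32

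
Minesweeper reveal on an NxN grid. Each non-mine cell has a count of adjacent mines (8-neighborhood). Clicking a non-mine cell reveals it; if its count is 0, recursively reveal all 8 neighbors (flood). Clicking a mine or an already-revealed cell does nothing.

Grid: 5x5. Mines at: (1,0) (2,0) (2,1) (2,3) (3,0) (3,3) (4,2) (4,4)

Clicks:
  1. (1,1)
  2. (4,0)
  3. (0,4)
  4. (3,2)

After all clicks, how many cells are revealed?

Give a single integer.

Answer: 10

Derivation:
Click 1 (1,1) count=3: revealed 1 new [(1,1)] -> total=1
Click 2 (4,0) count=1: revealed 1 new [(4,0)] -> total=2
Click 3 (0,4) count=0: revealed 7 new [(0,1) (0,2) (0,3) (0,4) (1,2) (1,3) (1,4)] -> total=9
Click 4 (3,2) count=4: revealed 1 new [(3,2)] -> total=10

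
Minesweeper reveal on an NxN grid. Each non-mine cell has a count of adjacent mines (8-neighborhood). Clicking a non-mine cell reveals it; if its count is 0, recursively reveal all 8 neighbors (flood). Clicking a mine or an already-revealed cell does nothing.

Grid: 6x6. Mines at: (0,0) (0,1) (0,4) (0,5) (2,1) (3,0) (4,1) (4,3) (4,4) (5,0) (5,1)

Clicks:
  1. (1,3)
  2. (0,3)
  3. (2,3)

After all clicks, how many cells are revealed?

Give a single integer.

Click 1 (1,3) count=1: revealed 1 new [(1,3)] -> total=1
Click 2 (0,3) count=1: revealed 1 new [(0,3)] -> total=2
Click 3 (2,3) count=0: revealed 11 new [(1,2) (1,4) (1,5) (2,2) (2,3) (2,4) (2,5) (3,2) (3,3) (3,4) (3,5)] -> total=13

Answer: 13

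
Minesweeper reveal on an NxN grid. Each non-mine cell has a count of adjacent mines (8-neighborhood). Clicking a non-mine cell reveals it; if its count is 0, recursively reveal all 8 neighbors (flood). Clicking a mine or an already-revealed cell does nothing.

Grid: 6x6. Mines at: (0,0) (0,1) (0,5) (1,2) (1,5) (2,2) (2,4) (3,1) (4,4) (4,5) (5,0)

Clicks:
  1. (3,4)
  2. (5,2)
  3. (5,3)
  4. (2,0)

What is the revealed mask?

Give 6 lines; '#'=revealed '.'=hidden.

Click 1 (3,4) count=3: revealed 1 new [(3,4)] -> total=1
Click 2 (5,2) count=0: revealed 6 new [(4,1) (4,2) (4,3) (5,1) (5,2) (5,3)] -> total=7
Click 3 (5,3) count=1: revealed 0 new [(none)] -> total=7
Click 4 (2,0) count=1: revealed 1 new [(2,0)] -> total=8

Answer: ......
......
#.....
....#.
.###..
.###..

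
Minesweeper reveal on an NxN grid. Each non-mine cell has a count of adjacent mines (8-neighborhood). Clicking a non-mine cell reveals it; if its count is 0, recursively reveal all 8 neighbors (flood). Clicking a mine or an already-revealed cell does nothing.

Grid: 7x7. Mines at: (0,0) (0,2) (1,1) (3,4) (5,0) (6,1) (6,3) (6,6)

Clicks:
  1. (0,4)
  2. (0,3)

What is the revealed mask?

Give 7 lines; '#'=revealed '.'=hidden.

Answer: ...####
...####
...####
.....##
.....##
.....##
.......

Derivation:
Click 1 (0,4) count=0: revealed 18 new [(0,3) (0,4) (0,5) (0,6) (1,3) (1,4) (1,5) (1,6) (2,3) (2,4) (2,5) (2,6) (3,5) (3,6) (4,5) (4,6) (5,5) (5,6)] -> total=18
Click 2 (0,3) count=1: revealed 0 new [(none)] -> total=18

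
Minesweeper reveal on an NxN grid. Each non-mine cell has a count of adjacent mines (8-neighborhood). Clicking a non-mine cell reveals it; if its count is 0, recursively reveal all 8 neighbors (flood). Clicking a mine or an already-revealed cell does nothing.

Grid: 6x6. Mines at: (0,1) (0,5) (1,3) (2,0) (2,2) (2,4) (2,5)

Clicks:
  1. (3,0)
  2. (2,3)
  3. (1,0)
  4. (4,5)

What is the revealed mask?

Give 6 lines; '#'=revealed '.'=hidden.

Answer: ......
#.....
...#..
######
######
######

Derivation:
Click 1 (3,0) count=1: revealed 1 new [(3,0)] -> total=1
Click 2 (2,3) count=3: revealed 1 new [(2,3)] -> total=2
Click 3 (1,0) count=2: revealed 1 new [(1,0)] -> total=3
Click 4 (4,5) count=0: revealed 17 new [(3,1) (3,2) (3,3) (3,4) (3,5) (4,0) (4,1) (4,2) (4,3) (4,4) (4,5) (5,0) (5,1) (5,2) (5,3) (5,4) (5,5)] -> total=20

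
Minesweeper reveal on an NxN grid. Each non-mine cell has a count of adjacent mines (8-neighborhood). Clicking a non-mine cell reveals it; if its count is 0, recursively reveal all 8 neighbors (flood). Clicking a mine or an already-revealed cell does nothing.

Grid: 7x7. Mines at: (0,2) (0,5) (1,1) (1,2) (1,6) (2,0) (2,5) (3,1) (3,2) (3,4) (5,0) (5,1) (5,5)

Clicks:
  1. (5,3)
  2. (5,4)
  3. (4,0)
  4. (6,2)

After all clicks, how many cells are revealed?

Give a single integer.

Click 1 (5,3) count=0: revealed 9 new [(4,2) (4,3) (4,4) (5,2) (5,3) (5,4) (6,2) (6,3) (6,4)] -> total=9
Click 2 (5,4) count=1: revealed 0 new [(none)] -> total=9
Click 3 (4,0) count=3: revealed 1 new [(4,0)] -> total=10
Click 4 (6,2) count=1: revealed 0 new [(none)] -> total=10

Answer: 10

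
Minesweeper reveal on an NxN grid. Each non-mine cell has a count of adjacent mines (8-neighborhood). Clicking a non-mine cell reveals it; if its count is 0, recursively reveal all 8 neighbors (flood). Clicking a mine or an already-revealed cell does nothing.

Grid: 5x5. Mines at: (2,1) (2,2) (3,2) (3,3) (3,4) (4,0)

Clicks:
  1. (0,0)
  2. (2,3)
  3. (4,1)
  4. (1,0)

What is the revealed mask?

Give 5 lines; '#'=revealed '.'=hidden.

Answer: #####
#####
...##
.....
.#...

Derivation:
Click 1 (0,0) count=0: revealed 12 new [(0,0) (0,1) (0,2) (0,3) (0,4) (1,0) (1,1) (1,2) (1,3) (1,4) (2,3) (2,4)] -> total=12
Click 2 (2,3) count=4: revealed 0 new [(none)] -> total=12
Click 3 (4,1) count=2: revealed 1 new [(4,1)] -> total=13
Click 4 (1,0) count=1: revealed 0 new [(none)] -> total=13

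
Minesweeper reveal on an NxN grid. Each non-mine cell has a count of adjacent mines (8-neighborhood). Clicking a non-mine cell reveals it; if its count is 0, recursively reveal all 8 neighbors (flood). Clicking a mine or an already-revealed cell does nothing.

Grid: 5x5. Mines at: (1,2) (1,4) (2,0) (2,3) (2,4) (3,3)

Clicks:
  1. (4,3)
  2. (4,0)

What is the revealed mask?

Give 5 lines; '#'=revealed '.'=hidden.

Answer: .....
.....
.....
###..
####.

Derivation:
Click 1 (4,3) count=1: revealed 1 new [(4,3)] -> total=1
Click 2 (4,0) count=0: revealed 6 new [(3,0) (3,1) (3,2) (4,0) (4,1) (4,2)] -> total=7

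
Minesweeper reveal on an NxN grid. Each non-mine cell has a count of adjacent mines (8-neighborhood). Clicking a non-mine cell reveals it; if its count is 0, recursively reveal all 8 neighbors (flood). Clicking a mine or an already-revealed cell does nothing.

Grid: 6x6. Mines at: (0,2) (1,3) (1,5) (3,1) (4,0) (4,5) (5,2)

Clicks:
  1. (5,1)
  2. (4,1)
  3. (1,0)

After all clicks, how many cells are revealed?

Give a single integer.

Click 1 (5,1) count=2: revealed 1 new [(5,1)] -> total=1
Click 2 (4,1) count=3: revealed 1 new [(4,1)] -> total=2
Click 3 (1,0) count=0: revealed 6 new [(0,0) (0,1) (1,0) (1,1) (2,0) (2,1)] -> total=8

Answer: 8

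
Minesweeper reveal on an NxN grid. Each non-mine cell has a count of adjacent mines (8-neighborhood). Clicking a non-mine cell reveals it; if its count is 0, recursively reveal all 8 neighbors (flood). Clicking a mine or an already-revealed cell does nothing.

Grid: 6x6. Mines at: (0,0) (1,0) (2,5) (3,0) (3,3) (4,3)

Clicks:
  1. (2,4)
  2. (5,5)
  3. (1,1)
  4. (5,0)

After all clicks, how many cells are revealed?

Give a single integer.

Click 1 (2,4) count=2: revealed 1 new [(2,4)] -> total=1
Click 2 (5,5) count=0: revealed 6 new [(3,4) (3,5) (4,4) (4,5) (5,4) (5,5)] -> total=7
Click 3 (1,1) count=2: revealed 1 new [(1,1)] -> total=8
Click 4 (5,0) count=0: revealed 6 new [(4,0) (4,1) (4,2) (5,0) (5,1) (5,2)] -> total=14

Answer: 14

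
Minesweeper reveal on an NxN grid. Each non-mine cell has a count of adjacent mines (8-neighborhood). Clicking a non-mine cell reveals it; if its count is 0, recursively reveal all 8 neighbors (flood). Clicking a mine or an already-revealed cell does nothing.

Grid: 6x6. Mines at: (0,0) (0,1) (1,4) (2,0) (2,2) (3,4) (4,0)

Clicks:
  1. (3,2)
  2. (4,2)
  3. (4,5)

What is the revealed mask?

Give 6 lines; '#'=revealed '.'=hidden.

Click 1 (3,2) count=1: revealed 1 new [(3,2)] -> total=1
Click 2 (4,2) count=0: revealed 12 new [(3,1) (3,3) (4,1) (4,2) (4,3) (4,4) (4,5) (5,1) (5,2) (5,3) (5,4) (5,5)] -> total=13
Click 3 (4,5) count=1: revealed 0 new [(none)] -> total=13

Answer: ......
......
......
.###..
.#####
.#####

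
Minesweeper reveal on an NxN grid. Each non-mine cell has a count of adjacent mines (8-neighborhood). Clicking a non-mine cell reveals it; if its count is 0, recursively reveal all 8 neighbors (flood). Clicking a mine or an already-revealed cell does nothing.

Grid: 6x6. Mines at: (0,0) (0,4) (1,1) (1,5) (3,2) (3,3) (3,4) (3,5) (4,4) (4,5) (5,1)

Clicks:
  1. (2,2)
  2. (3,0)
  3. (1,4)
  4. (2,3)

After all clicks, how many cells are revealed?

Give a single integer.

Answer: 9

Derivation:
Click 1 (2,2) count=3: revealed 1 new [(2,2)] -> total=1
Click 2 (3,0) count=0: revealed 6 new [(2,0) (2,1) (3,0) (3,1) (4,0) (4,1)] -> total=7
Click 3 (1,4) count=2: revealed 1 new [(1,4)] -> total=8
Click 4 (2,3) count=3: revealed 1 new [(2,3)] -> total=9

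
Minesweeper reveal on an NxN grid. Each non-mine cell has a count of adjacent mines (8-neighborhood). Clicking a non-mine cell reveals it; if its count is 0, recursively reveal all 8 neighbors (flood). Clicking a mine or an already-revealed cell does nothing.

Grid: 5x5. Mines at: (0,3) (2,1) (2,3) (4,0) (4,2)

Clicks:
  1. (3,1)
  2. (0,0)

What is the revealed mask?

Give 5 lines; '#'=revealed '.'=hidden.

Click 1 (3,1) count=3: revealed 1 new [(3,1)] -> total=1
Click 2 (0,0) count=0: revealed 6 new [(0,0) (0,1) (0,2) (1,0) (1,1) (1,2)] -> total=7

Answer: ###..
###..
.....
.#...
.....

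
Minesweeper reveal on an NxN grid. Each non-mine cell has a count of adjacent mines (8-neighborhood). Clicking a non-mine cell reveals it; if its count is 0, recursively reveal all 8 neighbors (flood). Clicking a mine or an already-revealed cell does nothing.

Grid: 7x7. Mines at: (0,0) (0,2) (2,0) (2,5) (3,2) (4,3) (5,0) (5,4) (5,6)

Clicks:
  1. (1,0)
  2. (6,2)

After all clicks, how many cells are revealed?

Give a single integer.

Answer: 7

Derivation:
Click 1 (1,0) count=2: revealed 1 new [(1,0)] -> total=1
Click 2 (6,2) count=0: revealed 6 new [(5,1) (5,2) (5,3) (6,1) (6,2) (6,3)] -> total=7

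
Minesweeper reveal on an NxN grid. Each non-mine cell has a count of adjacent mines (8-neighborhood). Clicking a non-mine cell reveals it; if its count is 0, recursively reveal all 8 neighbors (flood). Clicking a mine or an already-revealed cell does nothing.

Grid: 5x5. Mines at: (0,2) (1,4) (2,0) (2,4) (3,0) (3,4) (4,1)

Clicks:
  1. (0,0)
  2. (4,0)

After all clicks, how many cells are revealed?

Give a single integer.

Answer: 5

Derivation:
Click 1 (0,0) count=0: revealed 4 new [(0,0) (0,1) (1,0) (1,1)] -> total=4
Click 2 (4,0) count=2: revealed 1 new [(4,0)] -> total=5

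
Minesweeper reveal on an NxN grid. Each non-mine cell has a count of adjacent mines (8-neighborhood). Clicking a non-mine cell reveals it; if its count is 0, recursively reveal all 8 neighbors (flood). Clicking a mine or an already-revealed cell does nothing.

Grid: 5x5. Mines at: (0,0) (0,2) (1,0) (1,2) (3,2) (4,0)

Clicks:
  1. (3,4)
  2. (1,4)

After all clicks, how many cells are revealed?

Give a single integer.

Answer: 10

Derivation:
Click 1 (3,4) count=0: revealed 10 new [(0,3) (0,4) (1,3) (1,4) (2,3) (2,4) (3,3) (3,4) (4,3) (4,4)] -> total=10
Click 2 (1,4) count=0: revealed 0 new [(none)] -> total=10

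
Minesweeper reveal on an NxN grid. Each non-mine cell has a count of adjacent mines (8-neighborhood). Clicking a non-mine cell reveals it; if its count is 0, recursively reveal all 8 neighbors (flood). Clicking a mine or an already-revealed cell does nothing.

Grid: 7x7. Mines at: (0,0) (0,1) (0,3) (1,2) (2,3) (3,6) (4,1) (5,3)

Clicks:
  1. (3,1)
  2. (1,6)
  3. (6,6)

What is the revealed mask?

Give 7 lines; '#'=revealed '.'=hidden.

Answer: ....###
....###
....###
.#.....
....###
....###
....###

Derivation:
Click 1 (3,1) count=1: revealed 1 new [(3,1)] -> total=1
Click 2 (1,6) count=0: revealed 9 new [(0,4) (0,5) (0,6) (1,4) (1,5) (1,6) (2,4) (2,5) (2,6)] -> total=10
Click 3 (6,6) count=0: revealed 9 new [(4,4) (4,5) (4,6) (5,4) (5,5) (5,6) (6,4) (6,5) (6,6)] -> total=19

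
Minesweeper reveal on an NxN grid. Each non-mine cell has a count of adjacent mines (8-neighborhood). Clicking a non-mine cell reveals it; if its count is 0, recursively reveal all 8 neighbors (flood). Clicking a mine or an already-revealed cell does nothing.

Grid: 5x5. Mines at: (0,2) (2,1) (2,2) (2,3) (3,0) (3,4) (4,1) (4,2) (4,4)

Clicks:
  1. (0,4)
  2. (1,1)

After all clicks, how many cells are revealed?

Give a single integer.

Answer: 5

Derivation:
Click 1 (0,4) count=0: revealed 4 new [(0,3) (0,4) (1,3) (1,4)] -> total=4
Click 2 (1,1) count=3: revealed 1 new [(1,1)] -> total=5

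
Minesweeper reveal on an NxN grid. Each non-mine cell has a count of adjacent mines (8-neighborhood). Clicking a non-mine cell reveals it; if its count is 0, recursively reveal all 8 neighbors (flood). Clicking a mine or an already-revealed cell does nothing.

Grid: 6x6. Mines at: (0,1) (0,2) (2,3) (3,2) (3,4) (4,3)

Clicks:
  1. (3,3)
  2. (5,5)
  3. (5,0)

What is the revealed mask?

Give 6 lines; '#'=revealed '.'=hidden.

Click 1 (3,3) count=4: revealed 1 new [(3,3)] -> total=1
Click 2 (5,5) count=0: revealed 4 new [(4,4) (4,5) (5,4) (5,5)] -> total=5
Click 3 (5,0) count=0: revealed 12 new [(1,0) (1,1) (2,0) (2,1) (3,0) (3,1) (4,0) (4,1) (4,2) (5,0) (5,1) (5,2)] -> total=17

Answer: ......
##....
##....
##.#..
###.##
###.##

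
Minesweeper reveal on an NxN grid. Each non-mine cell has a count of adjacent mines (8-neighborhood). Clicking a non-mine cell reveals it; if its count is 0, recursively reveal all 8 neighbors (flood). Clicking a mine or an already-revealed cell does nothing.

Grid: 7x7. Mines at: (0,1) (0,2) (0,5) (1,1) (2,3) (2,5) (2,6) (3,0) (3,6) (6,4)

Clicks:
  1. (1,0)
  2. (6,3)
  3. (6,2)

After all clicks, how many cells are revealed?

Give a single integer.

Answer: 22

Derivation:
Click 1 (1,0) count=2: revealed 1 new [(1,0)] -> total=1
Click 2 (6,3) count=1: revealed 1 new [(6,3)] -> total=2
Click 3 (6,2) count=0: revealed 20 new [(3,1) (3,2) (3,3) (3,4) (3,5) (4,0) (4,1) (4,2) (4,3) (4,4) (4,5) (5,0) (5,1) (5,2) (5,3) (5,4) (5,5) (6,0) (6,1) (6,2)] -> total=22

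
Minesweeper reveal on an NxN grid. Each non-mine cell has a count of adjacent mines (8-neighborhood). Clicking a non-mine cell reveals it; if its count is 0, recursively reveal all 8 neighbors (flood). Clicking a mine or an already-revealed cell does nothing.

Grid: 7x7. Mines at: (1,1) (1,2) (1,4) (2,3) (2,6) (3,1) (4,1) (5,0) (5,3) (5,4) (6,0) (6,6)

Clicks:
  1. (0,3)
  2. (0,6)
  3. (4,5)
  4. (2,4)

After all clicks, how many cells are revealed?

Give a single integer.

Answer: 7

Derivation:
Click 1 (0,3) count=2: revealed 1 new [(0,3)] -> total=1
Click 2 (0,6) count=0: revealed 4 new [(0,5) (0,6) (1,5) (1,6)] -> total=5
Click 3 (4,5) count=1: revealed 1 new [(4,5)] -> total=6
Click 4 (2,4) count=2: revealed 1 new [(2,4)] -> total=7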